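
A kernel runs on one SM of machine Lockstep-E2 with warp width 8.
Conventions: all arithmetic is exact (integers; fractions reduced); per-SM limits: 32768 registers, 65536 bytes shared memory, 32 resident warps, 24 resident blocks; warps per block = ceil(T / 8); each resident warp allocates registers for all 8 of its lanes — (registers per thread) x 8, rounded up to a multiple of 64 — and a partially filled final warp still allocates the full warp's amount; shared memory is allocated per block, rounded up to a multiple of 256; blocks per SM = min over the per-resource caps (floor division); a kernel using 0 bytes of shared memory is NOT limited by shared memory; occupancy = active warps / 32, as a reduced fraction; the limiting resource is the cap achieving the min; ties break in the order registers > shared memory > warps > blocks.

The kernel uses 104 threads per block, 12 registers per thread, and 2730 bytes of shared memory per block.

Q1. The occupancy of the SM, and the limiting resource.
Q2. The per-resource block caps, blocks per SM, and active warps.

Answer: occupancy 13/16, limited by warps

registers: 19 blocks
shared memory: 23 blocks
warps: 2 blocks
blocks: 24 blocks

Answer: 2 blocks, 26 active warps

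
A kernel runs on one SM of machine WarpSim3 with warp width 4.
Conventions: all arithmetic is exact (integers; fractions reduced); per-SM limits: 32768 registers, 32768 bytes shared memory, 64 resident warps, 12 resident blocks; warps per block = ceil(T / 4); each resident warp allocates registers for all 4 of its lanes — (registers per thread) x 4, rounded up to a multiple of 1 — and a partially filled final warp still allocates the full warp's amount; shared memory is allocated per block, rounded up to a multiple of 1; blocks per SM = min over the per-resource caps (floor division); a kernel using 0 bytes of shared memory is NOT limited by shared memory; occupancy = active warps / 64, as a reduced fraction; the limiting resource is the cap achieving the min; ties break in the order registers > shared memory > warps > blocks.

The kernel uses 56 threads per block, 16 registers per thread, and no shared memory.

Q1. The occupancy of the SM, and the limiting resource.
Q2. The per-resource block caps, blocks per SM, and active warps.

Answer: occupancy 7/8, limited by warps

registers: 36 blocks
shared memory: no limit (kernel uses none)
warps: 4 blocks
blocks: 12 blocks

Answer: 4 blocks, 56 active warps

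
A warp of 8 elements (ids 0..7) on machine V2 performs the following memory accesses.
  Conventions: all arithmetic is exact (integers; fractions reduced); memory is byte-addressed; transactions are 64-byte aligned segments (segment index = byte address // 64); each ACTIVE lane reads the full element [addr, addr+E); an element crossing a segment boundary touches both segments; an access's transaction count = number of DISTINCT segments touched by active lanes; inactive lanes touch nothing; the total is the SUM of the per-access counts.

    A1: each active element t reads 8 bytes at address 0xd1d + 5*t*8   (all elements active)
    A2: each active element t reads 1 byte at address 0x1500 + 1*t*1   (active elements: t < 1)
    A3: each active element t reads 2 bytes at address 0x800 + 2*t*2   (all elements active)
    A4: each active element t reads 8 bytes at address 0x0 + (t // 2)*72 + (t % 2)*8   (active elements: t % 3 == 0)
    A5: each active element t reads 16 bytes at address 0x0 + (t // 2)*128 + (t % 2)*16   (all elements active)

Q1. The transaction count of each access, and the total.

A1: 5 transactions
A2: 1 transaction
A3: 1 transaction
A4: 3 transactions
A5: 4 transactions

Answer: 5,1,1,3,4; total 14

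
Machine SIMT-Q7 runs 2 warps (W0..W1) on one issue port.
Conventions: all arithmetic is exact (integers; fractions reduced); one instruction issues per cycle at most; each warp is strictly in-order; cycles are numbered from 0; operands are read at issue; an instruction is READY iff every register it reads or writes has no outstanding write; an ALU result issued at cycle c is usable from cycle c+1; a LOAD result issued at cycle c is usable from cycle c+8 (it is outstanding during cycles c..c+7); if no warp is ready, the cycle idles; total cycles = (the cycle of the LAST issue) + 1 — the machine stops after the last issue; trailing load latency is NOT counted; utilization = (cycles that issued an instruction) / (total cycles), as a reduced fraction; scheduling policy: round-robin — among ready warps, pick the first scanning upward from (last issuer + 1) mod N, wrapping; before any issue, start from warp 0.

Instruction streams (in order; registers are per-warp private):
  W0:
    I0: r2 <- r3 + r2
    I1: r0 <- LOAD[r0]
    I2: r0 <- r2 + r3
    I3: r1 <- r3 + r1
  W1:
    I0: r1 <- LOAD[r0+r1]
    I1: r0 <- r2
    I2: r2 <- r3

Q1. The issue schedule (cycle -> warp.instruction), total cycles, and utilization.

cycle 0: W0.I0
cycle 1: W1.I0
cycle 2: W0.I1
cycle 3: W1.I1
cycle 4: W1.I2
cycle 5: idle
cycle 6: idle
cycle 7: idle
cycle 8: idle
cycle 9: idle
cycle 10: W0.I2
cycle 11: W0.I3

Answer: 12 cycles, utilization 7/12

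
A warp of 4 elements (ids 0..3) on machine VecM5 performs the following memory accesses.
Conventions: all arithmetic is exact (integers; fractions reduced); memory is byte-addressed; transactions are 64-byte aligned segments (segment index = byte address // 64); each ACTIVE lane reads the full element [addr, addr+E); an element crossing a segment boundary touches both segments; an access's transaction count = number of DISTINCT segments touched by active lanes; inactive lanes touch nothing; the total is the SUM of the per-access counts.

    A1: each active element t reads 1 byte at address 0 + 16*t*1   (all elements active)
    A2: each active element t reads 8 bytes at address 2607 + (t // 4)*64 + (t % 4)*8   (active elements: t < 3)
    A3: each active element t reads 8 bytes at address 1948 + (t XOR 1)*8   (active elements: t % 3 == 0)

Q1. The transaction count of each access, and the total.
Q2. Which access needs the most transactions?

A1: 1 transaction
A2: 2 transactions
A3: 1 transaction

Answer: 1,2,1; total 4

Answer: A2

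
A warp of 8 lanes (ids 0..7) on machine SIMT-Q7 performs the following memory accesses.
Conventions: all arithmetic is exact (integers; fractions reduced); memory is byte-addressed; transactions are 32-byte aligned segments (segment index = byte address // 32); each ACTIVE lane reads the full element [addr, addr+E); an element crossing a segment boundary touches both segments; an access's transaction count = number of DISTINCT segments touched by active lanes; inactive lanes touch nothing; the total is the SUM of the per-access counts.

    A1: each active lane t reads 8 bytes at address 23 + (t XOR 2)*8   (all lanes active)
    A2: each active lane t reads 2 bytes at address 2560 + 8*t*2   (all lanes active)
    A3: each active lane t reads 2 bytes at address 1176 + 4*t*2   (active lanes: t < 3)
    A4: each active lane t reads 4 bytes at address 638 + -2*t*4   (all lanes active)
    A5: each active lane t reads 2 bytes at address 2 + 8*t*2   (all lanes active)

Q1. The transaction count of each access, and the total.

A1: 3 transactions
A2: 4 transactions
A3: 2 transactions
A4: 3 transactions
A5: 4 transactions

Answer: 3,4,2,3,4; total 16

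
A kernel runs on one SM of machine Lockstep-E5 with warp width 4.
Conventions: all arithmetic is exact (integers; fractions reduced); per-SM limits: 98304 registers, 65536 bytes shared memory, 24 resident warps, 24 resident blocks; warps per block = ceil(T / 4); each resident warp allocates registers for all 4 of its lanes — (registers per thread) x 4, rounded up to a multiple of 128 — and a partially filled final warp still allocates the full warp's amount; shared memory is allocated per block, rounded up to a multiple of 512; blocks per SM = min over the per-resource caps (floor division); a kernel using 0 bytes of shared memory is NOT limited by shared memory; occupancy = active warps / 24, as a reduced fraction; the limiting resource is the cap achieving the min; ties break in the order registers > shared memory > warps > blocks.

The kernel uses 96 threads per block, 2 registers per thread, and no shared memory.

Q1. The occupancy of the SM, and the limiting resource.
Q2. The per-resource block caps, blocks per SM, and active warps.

Answer: occupancy 1, limited by warps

registers: 32 blocks
shared memory: no limit (kernel uses none)
warps: 1 block
blocks: 24 blocks

Answer: 1 block, 24 active warps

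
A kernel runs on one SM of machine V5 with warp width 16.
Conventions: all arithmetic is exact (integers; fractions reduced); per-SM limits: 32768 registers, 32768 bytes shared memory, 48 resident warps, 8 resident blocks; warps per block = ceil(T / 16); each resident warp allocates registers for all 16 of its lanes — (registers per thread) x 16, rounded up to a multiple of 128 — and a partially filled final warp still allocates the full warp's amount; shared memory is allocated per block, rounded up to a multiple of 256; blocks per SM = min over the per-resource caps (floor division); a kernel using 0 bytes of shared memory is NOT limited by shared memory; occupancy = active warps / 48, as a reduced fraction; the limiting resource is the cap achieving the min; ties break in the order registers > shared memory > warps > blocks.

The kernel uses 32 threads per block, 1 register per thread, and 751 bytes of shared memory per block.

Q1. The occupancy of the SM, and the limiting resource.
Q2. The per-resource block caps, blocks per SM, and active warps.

Answer: occupancy 1/3, limited by blocks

registers: 128 blocks
shared memory: 42 blocks
warps: 24 blocks
blocks: 8 blocks

Answer: 8 blocks, 16 active warps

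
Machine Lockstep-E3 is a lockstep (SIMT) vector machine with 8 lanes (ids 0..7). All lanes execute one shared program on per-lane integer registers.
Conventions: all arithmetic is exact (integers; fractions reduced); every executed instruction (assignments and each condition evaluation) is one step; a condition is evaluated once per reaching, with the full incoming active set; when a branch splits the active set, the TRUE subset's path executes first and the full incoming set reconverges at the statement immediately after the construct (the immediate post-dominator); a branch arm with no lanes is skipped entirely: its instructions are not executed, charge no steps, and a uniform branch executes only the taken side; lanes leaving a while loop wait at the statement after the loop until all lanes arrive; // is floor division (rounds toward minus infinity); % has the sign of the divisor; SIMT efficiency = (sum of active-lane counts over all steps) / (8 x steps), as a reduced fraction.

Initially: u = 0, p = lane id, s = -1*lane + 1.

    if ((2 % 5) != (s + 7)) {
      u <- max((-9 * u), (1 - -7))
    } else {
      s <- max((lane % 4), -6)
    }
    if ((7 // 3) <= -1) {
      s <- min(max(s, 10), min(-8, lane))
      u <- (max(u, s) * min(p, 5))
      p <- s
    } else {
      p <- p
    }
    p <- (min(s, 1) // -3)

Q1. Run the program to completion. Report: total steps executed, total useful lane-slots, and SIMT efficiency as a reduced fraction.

Answer: 6 steps, 40 useful, 5/6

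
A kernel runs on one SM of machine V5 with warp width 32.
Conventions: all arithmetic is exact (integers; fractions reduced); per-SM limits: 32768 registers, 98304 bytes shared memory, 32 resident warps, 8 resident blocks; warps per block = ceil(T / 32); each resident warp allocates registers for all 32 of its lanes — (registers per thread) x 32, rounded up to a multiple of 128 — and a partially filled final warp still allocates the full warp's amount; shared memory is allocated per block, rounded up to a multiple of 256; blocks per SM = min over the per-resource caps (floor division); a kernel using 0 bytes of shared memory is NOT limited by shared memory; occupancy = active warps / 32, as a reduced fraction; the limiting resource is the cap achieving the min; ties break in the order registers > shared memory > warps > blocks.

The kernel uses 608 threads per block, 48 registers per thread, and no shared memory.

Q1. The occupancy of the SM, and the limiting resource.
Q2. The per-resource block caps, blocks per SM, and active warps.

Answer: occupancy 19/32, limited by registers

registers: 1 block
shared memory: no limit (kernel uses none)
warps: 1 block
blocks: 8 blocks

Answer: 1 block, 19 active warps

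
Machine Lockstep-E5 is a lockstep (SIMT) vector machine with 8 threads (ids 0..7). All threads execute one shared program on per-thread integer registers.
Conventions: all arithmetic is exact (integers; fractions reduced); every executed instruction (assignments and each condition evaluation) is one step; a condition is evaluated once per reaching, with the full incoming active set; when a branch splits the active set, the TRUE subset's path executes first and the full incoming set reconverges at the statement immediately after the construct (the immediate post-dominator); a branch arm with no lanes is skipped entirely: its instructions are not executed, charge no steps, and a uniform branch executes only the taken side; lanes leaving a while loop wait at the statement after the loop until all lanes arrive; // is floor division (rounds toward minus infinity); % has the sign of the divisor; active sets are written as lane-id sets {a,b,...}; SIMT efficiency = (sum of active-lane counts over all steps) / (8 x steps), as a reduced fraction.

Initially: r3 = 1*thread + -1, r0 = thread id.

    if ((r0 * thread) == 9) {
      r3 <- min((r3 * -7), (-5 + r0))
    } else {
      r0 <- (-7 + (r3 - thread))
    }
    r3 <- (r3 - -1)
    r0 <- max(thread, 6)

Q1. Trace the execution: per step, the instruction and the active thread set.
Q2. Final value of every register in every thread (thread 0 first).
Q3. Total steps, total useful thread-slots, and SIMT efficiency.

step 0: eval ((r0 * thread) == 9)    {0,1,2,3,4,5,6,7}
step 1: r3 <- min((r3 * -7), (-5 + r0)) {3}
step 2: r0 <- (-7 + (r3 - thread))   {0,1,2,4,5,6,7}
step 3: r3 <- (r3 - -1)              {0,1,2,3,4,5,6,7}
step 4: r0 <- max(thread, 6)         {0,1,2,3,4,5,6,7}

Answer: 5 steps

r3: 0,1,2,-13,4,5,6,7
r0: 6,6,6,6,6,6,6,7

steps = 5; useful = 32; efficiency = 32/40 = 4/5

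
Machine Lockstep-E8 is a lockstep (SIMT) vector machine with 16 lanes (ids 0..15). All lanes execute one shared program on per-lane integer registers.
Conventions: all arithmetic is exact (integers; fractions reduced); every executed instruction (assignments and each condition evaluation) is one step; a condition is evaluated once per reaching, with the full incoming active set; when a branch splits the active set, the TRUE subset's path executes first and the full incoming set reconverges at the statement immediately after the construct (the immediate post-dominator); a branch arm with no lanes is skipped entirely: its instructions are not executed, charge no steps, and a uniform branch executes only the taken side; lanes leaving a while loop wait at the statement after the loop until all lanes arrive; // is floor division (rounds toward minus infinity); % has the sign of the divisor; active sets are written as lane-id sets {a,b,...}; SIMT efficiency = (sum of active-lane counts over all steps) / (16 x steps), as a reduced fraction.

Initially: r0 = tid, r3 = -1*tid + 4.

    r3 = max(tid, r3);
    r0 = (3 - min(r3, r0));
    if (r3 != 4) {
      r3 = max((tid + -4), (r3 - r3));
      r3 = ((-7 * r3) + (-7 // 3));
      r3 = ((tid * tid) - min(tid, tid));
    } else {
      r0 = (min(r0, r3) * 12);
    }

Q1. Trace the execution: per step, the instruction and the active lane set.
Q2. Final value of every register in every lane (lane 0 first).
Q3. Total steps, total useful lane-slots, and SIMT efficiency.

step 0: r3 <- max(tid, r3)           {0,1,2,3,4,5,6,7,8,9,10,11,12,13,14,15}
step 1: r0 <- (3 - min(r3, r0))      {0,1,2,3,4,5,6,7,8,9,10,11,12,13,14,15}
step 2: eval (r3 != 4)               {0,1,2,3,4,5,6,7,8,9,10,11,12,13,14,15}
step 3: r3 <- max((tid + -4), (r3 - r3)) {1,2,3,5,6,7,8,9,10,11,12,13,14,15}
step 4: r3 <- ((-7 * r3) + (-7 // 3)) {1,2,3,5,6,7,8,9,10,11,12,13,14,15}
step 5: r3 <- ((tid * tid) - min(tid, tid)) {1,2,3,5,6,7,8,9,10,11,12,13,14,15}
step 6: r0 <- (min(r0, r3) * 12)     {0,4}

Answer: 7 steps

r0: 36,2,1,0,-12,-2,-3,-4,-5,-6,-7,-8,-9,-10,-11,-12
r3: 4,0,2,6,4,20,30,42,56,72,90,110,132,156,182,210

steps = 7; useful = 92; efficiency = 92/112 = 23/28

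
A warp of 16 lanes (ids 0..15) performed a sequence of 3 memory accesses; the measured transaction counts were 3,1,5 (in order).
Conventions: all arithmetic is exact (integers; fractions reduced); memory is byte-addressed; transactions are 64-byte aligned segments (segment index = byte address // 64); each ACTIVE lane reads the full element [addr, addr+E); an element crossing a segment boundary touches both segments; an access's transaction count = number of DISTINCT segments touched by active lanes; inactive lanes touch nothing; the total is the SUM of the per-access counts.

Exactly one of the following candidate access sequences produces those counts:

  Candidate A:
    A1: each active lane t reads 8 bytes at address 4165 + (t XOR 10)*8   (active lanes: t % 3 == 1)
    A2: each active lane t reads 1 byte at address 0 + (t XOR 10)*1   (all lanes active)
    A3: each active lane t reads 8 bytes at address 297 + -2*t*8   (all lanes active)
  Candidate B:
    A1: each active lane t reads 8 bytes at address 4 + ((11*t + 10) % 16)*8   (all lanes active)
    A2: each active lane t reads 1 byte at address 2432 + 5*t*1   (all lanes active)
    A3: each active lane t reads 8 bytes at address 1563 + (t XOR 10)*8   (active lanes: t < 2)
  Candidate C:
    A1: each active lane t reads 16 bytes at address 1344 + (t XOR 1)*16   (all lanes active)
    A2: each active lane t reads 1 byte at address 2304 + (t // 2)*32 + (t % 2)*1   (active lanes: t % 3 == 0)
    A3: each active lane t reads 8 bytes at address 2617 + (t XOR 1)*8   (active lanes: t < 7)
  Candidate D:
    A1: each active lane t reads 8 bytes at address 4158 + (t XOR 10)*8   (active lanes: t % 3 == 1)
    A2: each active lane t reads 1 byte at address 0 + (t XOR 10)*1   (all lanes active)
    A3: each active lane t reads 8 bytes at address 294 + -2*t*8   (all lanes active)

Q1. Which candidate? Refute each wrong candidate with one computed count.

A: A1 gives 2 transactions, not 3
B: A2 gives 2 transactions, not 1
C: A1 gives 4 transactions, not 3
D: all counts match (3,1,5)

Answer: D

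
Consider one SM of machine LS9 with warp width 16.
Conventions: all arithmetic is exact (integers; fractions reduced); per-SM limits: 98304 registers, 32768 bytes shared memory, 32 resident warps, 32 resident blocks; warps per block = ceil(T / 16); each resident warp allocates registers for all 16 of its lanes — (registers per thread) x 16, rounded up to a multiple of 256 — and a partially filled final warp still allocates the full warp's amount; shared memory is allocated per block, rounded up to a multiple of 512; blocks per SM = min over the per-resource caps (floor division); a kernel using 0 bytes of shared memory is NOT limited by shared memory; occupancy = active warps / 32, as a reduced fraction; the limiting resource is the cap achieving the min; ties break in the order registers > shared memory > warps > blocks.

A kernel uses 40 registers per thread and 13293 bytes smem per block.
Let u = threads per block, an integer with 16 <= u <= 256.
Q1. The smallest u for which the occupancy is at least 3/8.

Answer: u = 81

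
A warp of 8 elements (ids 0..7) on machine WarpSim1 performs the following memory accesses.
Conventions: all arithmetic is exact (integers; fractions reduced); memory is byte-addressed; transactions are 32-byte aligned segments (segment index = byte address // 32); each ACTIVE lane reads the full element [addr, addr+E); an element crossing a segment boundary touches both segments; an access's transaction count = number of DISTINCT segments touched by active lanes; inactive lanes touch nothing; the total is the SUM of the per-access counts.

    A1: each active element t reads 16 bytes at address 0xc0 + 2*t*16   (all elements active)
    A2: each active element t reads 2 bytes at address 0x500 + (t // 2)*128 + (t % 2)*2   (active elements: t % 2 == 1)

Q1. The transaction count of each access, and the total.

A1: 8 transactions
A2: 4 transactions

Answer: 8,4; total 12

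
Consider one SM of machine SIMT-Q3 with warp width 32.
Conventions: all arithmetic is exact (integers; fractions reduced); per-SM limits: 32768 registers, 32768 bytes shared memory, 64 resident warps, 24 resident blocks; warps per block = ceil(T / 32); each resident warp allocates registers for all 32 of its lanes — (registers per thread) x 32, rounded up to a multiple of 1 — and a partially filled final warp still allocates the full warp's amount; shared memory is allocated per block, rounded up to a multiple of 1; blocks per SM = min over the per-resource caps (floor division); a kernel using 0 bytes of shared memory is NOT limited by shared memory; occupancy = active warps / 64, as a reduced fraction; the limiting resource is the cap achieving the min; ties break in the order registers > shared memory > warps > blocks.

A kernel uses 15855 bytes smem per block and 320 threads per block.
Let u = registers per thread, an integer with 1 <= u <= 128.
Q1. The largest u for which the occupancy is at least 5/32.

Answer: u = 102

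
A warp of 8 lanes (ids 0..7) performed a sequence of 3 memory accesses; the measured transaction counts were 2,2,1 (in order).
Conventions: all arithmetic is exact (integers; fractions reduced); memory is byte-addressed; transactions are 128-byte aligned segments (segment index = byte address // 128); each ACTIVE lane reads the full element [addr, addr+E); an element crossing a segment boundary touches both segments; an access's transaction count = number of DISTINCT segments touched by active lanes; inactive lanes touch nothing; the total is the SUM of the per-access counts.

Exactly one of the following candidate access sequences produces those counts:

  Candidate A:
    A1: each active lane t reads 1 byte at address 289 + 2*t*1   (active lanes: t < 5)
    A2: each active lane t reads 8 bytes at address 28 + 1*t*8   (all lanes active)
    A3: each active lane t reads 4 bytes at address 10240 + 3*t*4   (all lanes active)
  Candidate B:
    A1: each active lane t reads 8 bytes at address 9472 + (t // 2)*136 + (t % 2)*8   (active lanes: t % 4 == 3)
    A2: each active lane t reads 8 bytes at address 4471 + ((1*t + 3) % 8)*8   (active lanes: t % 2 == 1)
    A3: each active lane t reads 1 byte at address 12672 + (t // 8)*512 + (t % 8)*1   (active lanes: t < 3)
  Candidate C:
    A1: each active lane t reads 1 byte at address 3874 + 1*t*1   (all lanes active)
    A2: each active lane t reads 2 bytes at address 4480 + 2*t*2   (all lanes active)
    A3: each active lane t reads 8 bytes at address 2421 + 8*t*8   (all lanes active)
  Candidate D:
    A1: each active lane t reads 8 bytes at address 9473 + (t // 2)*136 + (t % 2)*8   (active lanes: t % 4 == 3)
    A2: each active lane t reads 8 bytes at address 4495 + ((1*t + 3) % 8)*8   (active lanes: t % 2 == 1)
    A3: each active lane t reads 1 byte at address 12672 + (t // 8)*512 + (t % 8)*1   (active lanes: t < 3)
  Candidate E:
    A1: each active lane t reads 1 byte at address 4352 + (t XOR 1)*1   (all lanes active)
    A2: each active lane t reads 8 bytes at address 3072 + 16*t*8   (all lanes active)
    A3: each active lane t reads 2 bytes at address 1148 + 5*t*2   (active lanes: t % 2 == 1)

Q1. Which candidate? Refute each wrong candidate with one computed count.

A: A1 gives 1 transaction, not 2
C: A1 gives 1 transaction, not 2
D: A2 gives 1 transaction, not 2
E: A1 gives 1 transaction, not 2
B: all counts match (2,2,1)

Answer: B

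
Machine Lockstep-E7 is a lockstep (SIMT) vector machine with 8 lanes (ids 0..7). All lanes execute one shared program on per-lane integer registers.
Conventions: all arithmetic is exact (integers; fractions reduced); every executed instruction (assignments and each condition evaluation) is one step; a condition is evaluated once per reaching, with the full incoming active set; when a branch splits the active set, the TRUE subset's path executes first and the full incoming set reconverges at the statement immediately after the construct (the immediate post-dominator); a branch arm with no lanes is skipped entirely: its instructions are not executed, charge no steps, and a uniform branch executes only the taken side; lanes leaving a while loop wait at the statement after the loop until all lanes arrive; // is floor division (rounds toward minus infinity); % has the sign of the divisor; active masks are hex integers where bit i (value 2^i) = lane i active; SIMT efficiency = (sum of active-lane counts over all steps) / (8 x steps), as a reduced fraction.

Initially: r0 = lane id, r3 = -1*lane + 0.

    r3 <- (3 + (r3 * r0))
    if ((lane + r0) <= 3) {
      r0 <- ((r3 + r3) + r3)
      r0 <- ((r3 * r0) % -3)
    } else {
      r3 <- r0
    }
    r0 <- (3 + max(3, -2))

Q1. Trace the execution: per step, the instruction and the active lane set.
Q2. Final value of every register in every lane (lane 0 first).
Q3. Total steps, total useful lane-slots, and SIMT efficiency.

step 0: r3 <- (3 + (r3 * r0))        0xff
step 1: eval ((lane + r0) <= 3)      0xff
step 2: r0 <- ((r3 + r3) + r3)       0x03
step 3: r0 <- ((r3 * r0) % -3)       0x03
step 4: r3 <- r0                     0xfc
step 5: r0 <- (3 + max(3, -2))       0xff

Answer: 6 steps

r0: 6,6,6,6,6,6,6,6
r3: 3,2,2,3,4,5,6,7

steps = 6; useful = 34; efficiency = 34/48 = 17/24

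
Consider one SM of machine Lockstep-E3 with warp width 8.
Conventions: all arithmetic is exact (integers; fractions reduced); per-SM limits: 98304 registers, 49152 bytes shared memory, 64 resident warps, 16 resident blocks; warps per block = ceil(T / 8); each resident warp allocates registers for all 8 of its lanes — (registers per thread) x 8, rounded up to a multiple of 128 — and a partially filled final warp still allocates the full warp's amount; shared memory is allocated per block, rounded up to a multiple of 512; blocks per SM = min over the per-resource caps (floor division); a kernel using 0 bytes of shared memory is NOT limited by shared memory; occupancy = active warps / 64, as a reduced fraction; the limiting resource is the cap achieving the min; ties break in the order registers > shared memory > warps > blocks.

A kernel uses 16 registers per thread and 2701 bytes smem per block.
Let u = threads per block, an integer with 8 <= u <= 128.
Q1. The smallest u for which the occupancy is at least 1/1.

Answer: u = 25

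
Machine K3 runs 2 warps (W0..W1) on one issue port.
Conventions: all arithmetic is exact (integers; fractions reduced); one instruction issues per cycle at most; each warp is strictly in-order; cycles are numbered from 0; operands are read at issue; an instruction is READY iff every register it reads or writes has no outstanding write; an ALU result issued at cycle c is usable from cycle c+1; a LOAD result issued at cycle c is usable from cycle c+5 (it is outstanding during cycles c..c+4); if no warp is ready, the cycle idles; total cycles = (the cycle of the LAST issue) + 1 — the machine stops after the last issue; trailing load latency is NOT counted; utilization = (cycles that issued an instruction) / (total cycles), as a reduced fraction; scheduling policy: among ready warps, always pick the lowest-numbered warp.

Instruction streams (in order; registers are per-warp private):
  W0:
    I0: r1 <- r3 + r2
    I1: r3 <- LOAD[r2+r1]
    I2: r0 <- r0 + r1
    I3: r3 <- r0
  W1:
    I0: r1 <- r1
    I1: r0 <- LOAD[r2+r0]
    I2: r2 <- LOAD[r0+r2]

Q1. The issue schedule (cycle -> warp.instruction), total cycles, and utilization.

cycle 0: W0.I0
cycle 1: W0.I1
cycle 2: W0.I2
cycle 3: W1.I0
cycle 4: W1.I1
cycle 5: idle
cycle 6: W0.I3
cycle 7: idle
cycle 8: idle
cycle 9: W1.I2

Answer: 10 cycles, utilization 7/10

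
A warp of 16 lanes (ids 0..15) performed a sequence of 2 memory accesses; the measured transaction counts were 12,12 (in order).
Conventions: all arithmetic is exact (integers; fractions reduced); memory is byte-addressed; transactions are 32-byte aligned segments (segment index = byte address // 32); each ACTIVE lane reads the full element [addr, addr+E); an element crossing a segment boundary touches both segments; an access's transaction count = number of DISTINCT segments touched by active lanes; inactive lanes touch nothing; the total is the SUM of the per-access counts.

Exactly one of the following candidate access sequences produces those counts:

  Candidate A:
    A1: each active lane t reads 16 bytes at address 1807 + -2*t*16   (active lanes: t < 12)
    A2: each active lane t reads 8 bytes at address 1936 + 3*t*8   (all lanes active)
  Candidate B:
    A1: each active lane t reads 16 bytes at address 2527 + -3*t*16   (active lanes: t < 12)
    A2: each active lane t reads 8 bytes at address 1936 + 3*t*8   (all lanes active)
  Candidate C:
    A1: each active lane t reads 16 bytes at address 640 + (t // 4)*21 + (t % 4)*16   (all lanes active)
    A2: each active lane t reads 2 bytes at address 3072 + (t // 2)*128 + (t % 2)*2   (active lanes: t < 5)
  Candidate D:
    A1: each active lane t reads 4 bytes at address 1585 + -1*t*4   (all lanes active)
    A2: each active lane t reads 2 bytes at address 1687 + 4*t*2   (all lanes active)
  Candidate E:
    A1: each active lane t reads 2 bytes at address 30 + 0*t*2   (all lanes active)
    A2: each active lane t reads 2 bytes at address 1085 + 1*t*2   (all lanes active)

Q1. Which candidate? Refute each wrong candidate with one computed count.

B: A1 gives 18 transactions, not 12
C: A1 gives 4 transactions, not 12
D: A1 gives 3 transactions, not 12
E: A1 gives 1 transaction, not 12
A: all counts match (12,12)

Answer: A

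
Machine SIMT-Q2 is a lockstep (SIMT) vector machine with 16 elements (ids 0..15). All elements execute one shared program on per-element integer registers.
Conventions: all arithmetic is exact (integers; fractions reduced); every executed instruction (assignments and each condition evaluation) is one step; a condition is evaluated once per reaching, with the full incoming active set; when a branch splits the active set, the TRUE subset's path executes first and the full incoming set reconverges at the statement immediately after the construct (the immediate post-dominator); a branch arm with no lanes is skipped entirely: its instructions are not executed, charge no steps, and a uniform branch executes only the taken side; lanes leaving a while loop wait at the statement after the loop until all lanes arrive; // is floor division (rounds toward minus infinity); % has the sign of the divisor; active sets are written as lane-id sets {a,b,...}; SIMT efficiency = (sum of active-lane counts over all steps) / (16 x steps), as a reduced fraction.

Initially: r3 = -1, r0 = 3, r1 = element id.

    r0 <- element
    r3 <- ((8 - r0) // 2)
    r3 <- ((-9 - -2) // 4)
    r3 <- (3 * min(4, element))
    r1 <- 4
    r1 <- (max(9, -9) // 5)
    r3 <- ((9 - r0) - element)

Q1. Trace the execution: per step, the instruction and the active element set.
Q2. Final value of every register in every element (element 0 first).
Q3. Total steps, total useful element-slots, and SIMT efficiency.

step 0: r0 <- element                {0,1,2,3,4,5,6,7,8,9,10,11,12,13,14,15}
step 1: r3 <- ((8 - r0) // 2)        {0,1,2,3,4,5,6,7,8,9,10,11,12,13,14,15}
step 2: r3 <- ((-9 - -2) // 4)       {0,1,2,3,4,5,6,7,8,9,10,11,12,13,14,15}
step 3: r3 <- (3 * min(4, element))  {0,1,2,3,4,5,6,7,8,9,10,11,12,13,14,15}
step 4: r1 <- 4                      {0,1,2,3,4,5,6,7,8,9,10,11,12,13,14,15}
step 5: r1 <- (max(9, -9) // 5)      {0,1,2,3,4,5,6,7,8,9,10,11,12,13,14,15}
step 6: r3 <- ((9 - r0) - element)   {0,1,2,3,4,5,6,7,8,9,10,11,12,13,14,15}

Answer: 7 steps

r3: 9,7,5,3,1,-1,-3,-5,-7,-9,-11,-13,-15,-17,-19,-21
r0: 0,1,2,3,4,5,6,7,8,9,10,11,12,13,14,15
r1: 1,1,1,1,1,1,1,1,1,1,1,1,1,1,1,1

steps = 7; useful = 112; efficiency = 112/112 = 1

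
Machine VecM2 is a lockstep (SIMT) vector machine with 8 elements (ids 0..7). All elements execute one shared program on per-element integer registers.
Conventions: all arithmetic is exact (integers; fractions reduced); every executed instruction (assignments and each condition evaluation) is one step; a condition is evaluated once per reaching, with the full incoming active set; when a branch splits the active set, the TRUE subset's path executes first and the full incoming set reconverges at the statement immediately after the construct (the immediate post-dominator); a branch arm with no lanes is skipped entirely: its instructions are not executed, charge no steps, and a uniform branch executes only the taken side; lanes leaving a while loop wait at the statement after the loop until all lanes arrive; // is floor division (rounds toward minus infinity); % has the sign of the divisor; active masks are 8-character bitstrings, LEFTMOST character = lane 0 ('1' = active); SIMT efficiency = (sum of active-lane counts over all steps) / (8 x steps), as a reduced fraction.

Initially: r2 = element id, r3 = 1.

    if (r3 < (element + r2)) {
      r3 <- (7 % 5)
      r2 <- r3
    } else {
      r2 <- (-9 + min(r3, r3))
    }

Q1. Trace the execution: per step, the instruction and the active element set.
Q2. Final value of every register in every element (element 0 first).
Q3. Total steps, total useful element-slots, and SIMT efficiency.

step 0: eval (r3 < (element + r2))   11111111
step 1: r3 <- (7 % 5)                01111111
step 2: r2 <- r3                     01111111
step 3: r2 <- (-9 + min(r3, r3))     10000000

Answer: 4 steps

r2: -8,2,2,2,2,2,2,2
r3: 1,2,2,2,2,2,2,2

steps = 4; useful = 23; efficiency = 23/32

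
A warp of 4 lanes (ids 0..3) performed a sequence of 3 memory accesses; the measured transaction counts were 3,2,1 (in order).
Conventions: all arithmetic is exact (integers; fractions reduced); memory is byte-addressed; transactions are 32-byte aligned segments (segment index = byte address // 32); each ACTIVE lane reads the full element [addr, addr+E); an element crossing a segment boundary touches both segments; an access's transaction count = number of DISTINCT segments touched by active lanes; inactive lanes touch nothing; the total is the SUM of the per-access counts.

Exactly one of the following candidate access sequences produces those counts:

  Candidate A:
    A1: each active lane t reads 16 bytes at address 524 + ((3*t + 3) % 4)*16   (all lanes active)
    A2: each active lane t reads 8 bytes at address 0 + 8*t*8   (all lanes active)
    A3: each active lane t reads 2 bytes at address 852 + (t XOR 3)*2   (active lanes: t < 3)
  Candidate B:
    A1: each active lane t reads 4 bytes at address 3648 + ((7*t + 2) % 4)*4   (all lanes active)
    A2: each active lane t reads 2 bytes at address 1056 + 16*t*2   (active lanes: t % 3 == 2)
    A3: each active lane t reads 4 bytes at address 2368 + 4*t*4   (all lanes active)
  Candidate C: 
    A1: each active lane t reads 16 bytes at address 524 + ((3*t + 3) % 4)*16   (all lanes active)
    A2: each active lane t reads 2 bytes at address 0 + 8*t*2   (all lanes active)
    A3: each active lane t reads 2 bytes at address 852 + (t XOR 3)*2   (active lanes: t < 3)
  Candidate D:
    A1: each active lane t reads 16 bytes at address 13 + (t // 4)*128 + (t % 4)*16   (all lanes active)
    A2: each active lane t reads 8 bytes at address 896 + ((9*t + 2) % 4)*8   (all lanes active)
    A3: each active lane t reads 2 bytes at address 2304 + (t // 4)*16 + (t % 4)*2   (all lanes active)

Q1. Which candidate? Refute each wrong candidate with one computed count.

A: A2 gives 4 transactions, not 2
B: A1 gives 1 transaction, not 3
D: A2 gives 1 transaction, not 2
C: all counts match (3,2,1)

Answer: C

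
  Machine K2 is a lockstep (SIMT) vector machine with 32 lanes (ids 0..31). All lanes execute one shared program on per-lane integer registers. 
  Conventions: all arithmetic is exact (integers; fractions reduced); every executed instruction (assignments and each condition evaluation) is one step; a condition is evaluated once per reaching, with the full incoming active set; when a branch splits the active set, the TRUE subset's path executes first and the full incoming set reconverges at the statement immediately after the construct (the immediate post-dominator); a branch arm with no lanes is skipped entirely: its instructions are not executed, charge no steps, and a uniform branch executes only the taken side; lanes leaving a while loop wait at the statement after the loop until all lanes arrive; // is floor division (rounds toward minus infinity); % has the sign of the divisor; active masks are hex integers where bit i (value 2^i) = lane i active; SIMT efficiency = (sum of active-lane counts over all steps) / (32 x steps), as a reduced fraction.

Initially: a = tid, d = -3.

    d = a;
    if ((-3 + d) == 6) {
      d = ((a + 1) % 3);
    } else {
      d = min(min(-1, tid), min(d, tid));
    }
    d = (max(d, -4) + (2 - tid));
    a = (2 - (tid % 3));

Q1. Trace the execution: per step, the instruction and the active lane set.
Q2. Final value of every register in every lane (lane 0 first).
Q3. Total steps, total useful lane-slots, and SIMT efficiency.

step 0: d <- a                       0xffffffff
step 1: eval ((-3 + d) == 6)         0xffffffff
step 2: d <- ((a + 1) % 3)           0x00000200
step 3: d <- min(min(-1, tid), min(d, tid)) 0xfffffdff
step 4: d <- (max(d, -4) + (2 - tid)) 0xffffffff
step 5: a <- (2 - (tid % 3))         0xffffffff

Answer: 6 steps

a: 2,1,0,2,1,0,2,1,0,2,1,0,2,1,0,2,1,0,2,1,0,2,1,0,2,1,0,2,1,0,2,1
d: 1,0,-1,-2,-3,-4,-5,-6,-7,-6,-9,-10,-11,-12,-13,-14,-15,-16,-17,-18,-19,-20,-21,-22,-23,-24,-25,-26,-27,-28,-29,-30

steps = 6; useful = 160; efficiency = 160/192 = 5/6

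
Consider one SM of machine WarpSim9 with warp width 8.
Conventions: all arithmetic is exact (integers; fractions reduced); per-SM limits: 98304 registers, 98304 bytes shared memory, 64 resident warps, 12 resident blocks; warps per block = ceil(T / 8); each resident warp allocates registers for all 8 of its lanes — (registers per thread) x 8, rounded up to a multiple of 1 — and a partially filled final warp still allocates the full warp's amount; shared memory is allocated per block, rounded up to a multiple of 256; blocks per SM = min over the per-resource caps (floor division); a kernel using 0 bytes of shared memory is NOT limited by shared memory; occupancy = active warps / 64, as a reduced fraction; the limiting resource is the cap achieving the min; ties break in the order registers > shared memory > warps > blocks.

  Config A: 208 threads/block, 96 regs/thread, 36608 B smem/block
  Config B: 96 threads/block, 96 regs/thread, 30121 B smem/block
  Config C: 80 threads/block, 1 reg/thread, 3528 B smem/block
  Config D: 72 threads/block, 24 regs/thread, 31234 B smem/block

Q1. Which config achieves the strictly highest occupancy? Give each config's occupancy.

occupancies: A 13/16, B 9/16, C 15/16, D 27/64

Answer: C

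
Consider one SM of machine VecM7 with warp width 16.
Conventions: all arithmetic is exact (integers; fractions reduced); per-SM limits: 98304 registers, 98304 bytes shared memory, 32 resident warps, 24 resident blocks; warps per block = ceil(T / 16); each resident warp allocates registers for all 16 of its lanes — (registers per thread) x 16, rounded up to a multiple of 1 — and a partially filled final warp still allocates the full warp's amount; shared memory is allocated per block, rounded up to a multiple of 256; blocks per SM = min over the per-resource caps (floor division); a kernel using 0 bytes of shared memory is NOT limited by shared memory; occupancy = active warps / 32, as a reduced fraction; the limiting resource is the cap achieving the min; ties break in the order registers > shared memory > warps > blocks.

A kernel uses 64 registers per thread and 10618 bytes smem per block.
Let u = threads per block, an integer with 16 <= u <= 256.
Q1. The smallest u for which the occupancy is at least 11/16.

Answer: u = 33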